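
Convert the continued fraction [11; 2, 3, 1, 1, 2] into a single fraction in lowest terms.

Compute successive convergents:
a_0 = 11: 11/1
a_1 = 2: 23/2
a_2 = 3: 80/7
a_3 = 1: 103/9
a_4 = 1: 183/16
a_5 = 2: 469/41

469/41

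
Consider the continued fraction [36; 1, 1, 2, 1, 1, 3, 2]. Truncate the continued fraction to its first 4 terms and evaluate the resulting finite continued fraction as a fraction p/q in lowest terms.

a_0 = 36: 36/1
a_1 = 1: 37/1
a_2 = 1: 73/2
a_3 = 2: 183/5

183/5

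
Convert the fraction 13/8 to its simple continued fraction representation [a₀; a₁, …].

⌊13/8⌋ = 1, remainder 5
⌊8/5⌋ = 1, remainder 3
⌊5/3⌋ = 1, remainder 2
⌊3/2⌋ = 1, remainder 1
⌊2/1⌋ = 2, remainder 0

[1; 1, 1, 1, 2]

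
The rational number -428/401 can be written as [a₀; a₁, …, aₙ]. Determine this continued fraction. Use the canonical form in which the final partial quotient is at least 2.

-428 = -2·401 + 374, so a_0 = -2
401 = 1·374 + 27, so a_1 = 1
374 = 13·27 + 23, so a_2 = 13
27 = 1·23 + 4, so a_3 = 1
23 = 5·4 + 3, so a_4 = 5
4 = 1·3 + 1, so a_5 = 1
3 = 3·1 + 0, so a_6 = 3

[-2; 1, 13, 1, 5, 1, 3]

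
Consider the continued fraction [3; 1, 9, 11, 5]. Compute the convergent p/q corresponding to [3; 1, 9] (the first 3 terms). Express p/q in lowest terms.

39/10

Start with 9.
1 + 1/(9/1) = 1 + 1/9 = 10/9
3 + 1/(10/9) = 3 + 9/10 = 39/10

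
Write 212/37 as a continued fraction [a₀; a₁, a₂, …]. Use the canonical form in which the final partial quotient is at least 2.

[5; 1, 2, 1, 2, 3]

Run the Euclidean algorithm, recording each quotient:
212 = 5·37 + 27, so a_0 = 5
37 = 1·27 + 10, so a_1 = 1
27 = 2·10 + 7, so a_2 = 2
10 = 1·7 + 3, so a_3 = 1
7 = 2·3 + 1, so a_4 = 2
3 = 3·1 + 0, so a_5 = 3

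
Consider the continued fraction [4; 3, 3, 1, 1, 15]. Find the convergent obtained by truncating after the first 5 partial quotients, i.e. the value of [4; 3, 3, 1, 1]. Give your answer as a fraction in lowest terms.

Start with 1.
1 + 1/(1/1) = 1 + 1/1 = 2/1
3 + 1/(2/1) = 3 + 1/2 = 7/2
3 + 1/(7/2) = 3 + 2/7 = 23/7
4 + 1/(23/7) = 4 + 7/23 = 99/23

99/23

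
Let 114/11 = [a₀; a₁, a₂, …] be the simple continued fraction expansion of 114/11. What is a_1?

2

⌊114/11⌋ = 10, remainder 4
⌊11/4⌋ = 2, remainder 3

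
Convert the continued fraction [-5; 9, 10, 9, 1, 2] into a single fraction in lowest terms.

a_0 = -5: -5/1
a_1 = 9: -44/9
a_2 = 10: -445/91
a_3 = 9: -4049/828
a_4 = 1: -4494/919
a_5 = 2: -13037/2666

-13037/2666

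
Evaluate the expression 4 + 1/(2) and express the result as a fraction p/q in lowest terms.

a_0 = 4: 4/1
a_1 = 2: 9/2

9/2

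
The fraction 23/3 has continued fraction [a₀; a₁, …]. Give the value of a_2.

23 = 7·3 + 2, so a_0 = 7
3 = 1·2 + 1, so a_1 = 1
2 = 2·1 + 0, so a_2 = 2

2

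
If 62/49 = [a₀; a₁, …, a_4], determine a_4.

⌊62/49⌋ = 1, remainder 13
⌊49/13⌋ = 3, remainder 10
⌊13/10⌋ = 1, remainder 3
⌊10/3⌋ = 3, remainder 1
⌊3/1⌋ = 3, remainder 0

3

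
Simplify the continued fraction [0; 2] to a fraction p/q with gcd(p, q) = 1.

1/2

Start with 2.
0 + 1/(2/1) = 0 + 1/2 = 1/2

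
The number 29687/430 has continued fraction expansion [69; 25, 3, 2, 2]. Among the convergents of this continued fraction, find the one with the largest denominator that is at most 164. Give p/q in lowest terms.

a_0 = 69: 69/1  (≤ bound)
a_1 = 25: 1726/25  (≤ bound)
a_2 = 3: 5247/76  (≤ bound)
a_3 = 2: 12220/177  (> 164, stop)

5247/76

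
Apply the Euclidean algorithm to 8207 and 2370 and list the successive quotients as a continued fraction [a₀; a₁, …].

[3; 2, 6, 4, 3, 2, 2, 2]

8207 ÷ 2370 → quotient 3, remainder 1097
2370 ÷ 1097 → quotient 2, remainder 176
1097 ÷ 176 → quotient 6, remainder 41
176 ÷ 41 → quotient 4, remainder 12
41 ÷ 12 → quotient 3, remainder 5
12 ÷ 5 → quotient 2, remainder 2
5 ÷ 2 → quotient 2, remainder 1
2 ÷ 1 → quotient 2, remainder 0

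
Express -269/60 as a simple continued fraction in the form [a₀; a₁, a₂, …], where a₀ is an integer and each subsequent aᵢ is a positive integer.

[-5; 1, 1, 14, 2]

⌊-269/60⌋ = -5, remainder 31
⌊60/31⌋ = 1, remainder 29
⌊31/29⌋ = 1, remainder 2
⌊29/2⌋ = 14, remainder 1
⌊2/1⌋ = 2, remainder 0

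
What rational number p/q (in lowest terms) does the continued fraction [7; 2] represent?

15/2

Starting at the tail and folding back:
Start with 2.
7 + 1/(2/1) = 7 + 1/2 = 15/2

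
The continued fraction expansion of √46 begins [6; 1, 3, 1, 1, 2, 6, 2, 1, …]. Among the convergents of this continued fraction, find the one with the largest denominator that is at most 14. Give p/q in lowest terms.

61/9

a_0 = 6: 6/1  (≤ bound)
a_1 = 1: 7/1  (≤ bound)
a_2 = 3: 27/4  (≤ bound)
a_3 = 1: 34/5  (≤ bound)
a_4 = 1: 61/9  (≤ bound)
a_5 = 2: 156/23  (> 14, stop)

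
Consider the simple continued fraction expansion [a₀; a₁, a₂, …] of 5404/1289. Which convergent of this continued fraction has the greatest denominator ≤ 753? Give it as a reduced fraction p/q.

1765/421

a_0 = 4: 4/1  (≤ bound)
a_1 = 5: 21/5  (≤ bound)
a_2 = 5: 109/26  (≤ bound)
a_3 = 16: 1765/421  (≤ bound)
a_4 = 3: 5404/1289  (> 753, stop)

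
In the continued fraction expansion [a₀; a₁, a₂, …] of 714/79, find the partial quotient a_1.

⌊714/79⌋ = 9, remainder 3
⌊79/3⌋ = 26, remainder 1

26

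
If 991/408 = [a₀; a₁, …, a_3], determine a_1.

2

Repeatedly divide and take the remainder:
991 ÷ 408 → quotient 2, remainder 175
408 ÷ 175 → quotient 2, remainder 58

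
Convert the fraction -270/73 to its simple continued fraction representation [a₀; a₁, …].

-270 = -4·73 + 22, so a_0 = -4
73 = 3·22 + 7, so a_1 = 3
22 = 3·7 + 1, so a_2 = 3
7 = 7·1 + 0, so a_3 = 7

[-4; 3, 3, 7]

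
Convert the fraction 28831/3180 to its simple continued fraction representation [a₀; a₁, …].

Apply division with remainder until the remainder is 0:
28831 = 9·3180 + 211, so a_0 = 9
3180 = 15·211 + 15, so a_1 = 15
211 = 14·15 + 1, so a_2 = 14
15 = 15·1 + 0, so a_3 = 15

[9; 15, 14, 15]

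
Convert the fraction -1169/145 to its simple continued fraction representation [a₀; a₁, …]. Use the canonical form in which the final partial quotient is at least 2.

[-9; 1, 15, 9]

Repeatedly divide and take the remainder:
-1169 ÷ 145 → quotient -9, remainder 136
145 ÷ 136 → quotient 1, remainder 9
136 ÷ 9 → quotient 15, remainder 1
9 ÷ 1 → quotient 9, remainder 0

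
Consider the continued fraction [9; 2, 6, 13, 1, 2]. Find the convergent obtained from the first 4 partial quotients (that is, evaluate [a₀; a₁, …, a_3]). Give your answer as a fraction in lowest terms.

1618/171

Build up convergents one term at a time:
a_0 = 9: 9/1
a_1 = 2: 19/2
a_2 = 6: 123/13
a_3 = 13: 1618/171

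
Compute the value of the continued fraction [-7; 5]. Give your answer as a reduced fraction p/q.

Compute successive convergents:
a_0 = -7: -7/1
a_1 = 5: -34/5

-34/5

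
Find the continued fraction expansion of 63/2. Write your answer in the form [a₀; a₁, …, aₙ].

Run the Euclidean algorithm, recording each quotient:
63 ÷ 2 → quotient 31, remainder 1
2 ÷ 1 → quotient 2, remainder 0

[31; 2]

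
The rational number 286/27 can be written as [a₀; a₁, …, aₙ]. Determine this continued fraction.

[10; 1, 1, 2, 5]

286 = 10·27 + 16, so a_0 = 10
27 = 1·16 + 11, so a_1 = 1
16 = 1·11 + 5, so a_2 = 1
11 = 2·5 + 1, so a_3 = 2
5 = 5·1 + 0, so a_4 = 5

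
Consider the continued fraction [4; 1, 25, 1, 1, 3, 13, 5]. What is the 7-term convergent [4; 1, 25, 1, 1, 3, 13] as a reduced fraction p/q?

a_0 = 4: 4/1
a_1 = 1: 5/1
a_2 = 25: 129/26
a_3 = 1: 134/27
a_4 = 1: 263/53
a_5 = 3: 923/186
a_6 = 13: 12262/2471

12262/2471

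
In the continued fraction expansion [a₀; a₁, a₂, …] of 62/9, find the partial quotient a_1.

62 = 6·9 + 8, so a_0 = 6
9 = 1·8 + 1, so a_1 = 1

1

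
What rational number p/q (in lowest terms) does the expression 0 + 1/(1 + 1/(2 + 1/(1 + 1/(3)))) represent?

11/15

Collapse the nested fraction from the inside out:
Start with 3.
1 + 1/(3/1) = 1 + 1/3 = 4/3
2 + 1/(4/3) = 2 + 3/4 = 11/4
1 + 1/(11/4) = 1 + 4/11 = 15/11
0 + 1/(15/11) = 0 + 11/15 = 11/15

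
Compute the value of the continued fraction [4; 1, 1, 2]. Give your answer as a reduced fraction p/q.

23/5

Start with 2.
1 + 1/(2/1) = 1 + 1/2 = 3/2
1 + 1/(3/2) = 1 + 2/3 = 5/3
4 + 1/(5/3) = 4 + 3/5 = 23/5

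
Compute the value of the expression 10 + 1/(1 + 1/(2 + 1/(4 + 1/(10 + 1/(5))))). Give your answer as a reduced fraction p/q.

7249/678

Start with 5.
10 + 1/(5/1) = 10 + 1/5 = 51/5
4 + 1/(51/5) = 4 + 5/51 = 209/51
2 + 1/(209/51) = 2 + 51/209 = 469/209
1 + 1/(469/209) = 1 + 209/469 = 678/469
10 + 1/(678/469) = 10 + 469/678 = 7249/678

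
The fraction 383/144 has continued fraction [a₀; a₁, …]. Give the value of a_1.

383 = 2·144 + 95, so a_0 = 2
144 = 1·95 + 49, so a_1 = 1

1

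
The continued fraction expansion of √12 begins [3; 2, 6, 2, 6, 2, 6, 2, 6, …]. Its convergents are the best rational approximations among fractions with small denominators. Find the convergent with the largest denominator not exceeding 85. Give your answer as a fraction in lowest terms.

97/28

List convergents until the denominator exceeds the bound:
a_0 = 3: 3/1  (≤ bound)
a_1 = 2: 7/2  (≤ bound)
a_2 = 6: 45/13  (≤ bound)
a_3 = 2: 97/28  (≤ bound)
a_4 = 6: 627/181  (> 85, stop)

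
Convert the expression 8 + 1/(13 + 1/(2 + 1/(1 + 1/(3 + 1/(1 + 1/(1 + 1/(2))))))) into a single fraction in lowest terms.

6904/855

a_0 = 8: 8/1
a_1 = 13: 105/13
a_2 = 2: 218/27
a_3 = 1: 323/40
a_4 = 3: 1187/147
a_5 = 1: 1510/187
a_6 = 1: 2697/334
a_7 = 2: 6904/855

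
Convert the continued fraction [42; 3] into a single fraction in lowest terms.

a_0 = 42: 42/1
a_1 = 3: 127/3

127/3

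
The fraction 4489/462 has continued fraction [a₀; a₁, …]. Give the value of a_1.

4489 ÷ 462 → quotient 9, remainder 331
462 ÷ 331 → quotient 1, remainder 131

1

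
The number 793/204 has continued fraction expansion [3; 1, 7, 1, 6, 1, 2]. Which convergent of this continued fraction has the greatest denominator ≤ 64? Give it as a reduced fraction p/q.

241/62

a_0 = 3: 3/1  (≤ bound)
a_1 = 1: 4/1  (≤ bound)
a_2 = 7: 31/8  (≤ bound)
a_3 = 1: 35/9  (≤ bound)
a_4 = 6: 241/62  (≤ bound)
a_5 = 1: 276/71  (> 64, stop)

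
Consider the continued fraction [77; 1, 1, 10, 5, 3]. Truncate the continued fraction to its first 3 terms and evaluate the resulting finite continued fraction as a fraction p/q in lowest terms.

Start with 1.
1 + 1/(1/1) = 1 + 1/1 = 2/1
77 + 1/(2/1) = 77 + 1/2 = 155/2

155/2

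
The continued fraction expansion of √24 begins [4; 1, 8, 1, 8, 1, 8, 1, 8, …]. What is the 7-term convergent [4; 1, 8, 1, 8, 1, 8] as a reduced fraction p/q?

4316/881

Build up convergents one term at a time:
a_0 = 4: 4/1
a_1 = 1: 5/1
a_2 = 8: 44/9
a_3 = 1: 49/10
a_4 = 8: 436/89
a_5 = 1: 485/99
a_6 = 8: 4316/881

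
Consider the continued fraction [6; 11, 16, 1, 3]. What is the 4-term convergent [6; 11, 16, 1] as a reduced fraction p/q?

Collapse the nested fraction from the inside out:
Start with 1.
16 + 1/(1/1) = 16 + 1/1 = 17/1
11 + 1/(17/1) = 11 + 1/17 = 188/17
6 + 1/(188/17) = 6 + 17/188 = 1145/188

1145/188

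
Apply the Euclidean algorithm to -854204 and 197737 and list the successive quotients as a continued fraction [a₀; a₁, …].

Run the Euclidean algorithm, recording each quotient:
-854204 ÷ 197737 → quotient -5, remainder 134481
197737 ÷ 134481 → quotient 1, remainder 63256
134481 ÷ 63256 → quotient 2, remainder 7969
63256 ÷ 7969 → quotient 7, remainder 7473
7969 ÷ 7473 → quotient 1, remainder 496
7473 ÷ 496 → quotient 15, remainder 33
496 ÷ 33 → quotient 15, remainder 1
33 ÷ 1 → quotient 33, remainder 0

[-5; 1, 2, 7, 1, 15, 15, 33]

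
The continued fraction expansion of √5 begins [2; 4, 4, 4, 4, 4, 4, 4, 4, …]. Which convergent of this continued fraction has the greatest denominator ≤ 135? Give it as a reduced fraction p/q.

161/72

a_0 = 2: 2/1  (≤ bound)
a_1 = 4: 9/4  (≤ bound)
a_2 = 4: 38/17  (≤ bound)
a_3 = 4: 161/72  (≤ bound)
a_4 = 4: 682/305  (> 135, stop)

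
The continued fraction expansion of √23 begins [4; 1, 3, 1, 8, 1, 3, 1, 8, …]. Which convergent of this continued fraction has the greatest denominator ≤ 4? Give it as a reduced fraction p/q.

a_0 = 4: 4/1  (≤ bound)
a_1 = 1: 5/1  (≤ bound)
a_2 = 3: 19/4  (≤ bound)
a_3 = 1: 24/5  (> 4, stop)

19/4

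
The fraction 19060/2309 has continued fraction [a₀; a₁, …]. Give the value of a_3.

Apply division with remainder until the remainder is 0:
⌊19060/2309⌋ = 8, remainder 588
⌊2309/588⌋ = 3, remainder 545
⌊588/545⌋ = 1, remainder 43
⌊545/43⌋ = 12, remainder 29

12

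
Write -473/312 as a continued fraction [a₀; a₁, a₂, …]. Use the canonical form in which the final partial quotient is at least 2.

[-2; 2, 15, 10]

Run the Euclidean algorithm, recording each quotient:
⌊-473/312⌋ = -2, remainder 151
⌊312/151⌋ = 2, remainder 10
⌊151/10⌋ = 15, remainder 1
⌊10/1⌋ = 10, remainder 0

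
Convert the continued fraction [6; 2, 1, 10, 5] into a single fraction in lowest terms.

1034/163

Work from the innermost term outward:
Start with 5.
10 + 1/(5/1) = 10 + 1/5 = 51/5
1 + 1/(51/5) = 1 + 5/51 = 56/51
2 + 1/(56/51) = 2 + 51/56 = 163/56
6 + 1/(163/56) = 6 + 56/163 = 1034/163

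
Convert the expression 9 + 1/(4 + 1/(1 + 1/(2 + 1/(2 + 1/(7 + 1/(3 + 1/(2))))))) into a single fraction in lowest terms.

16407/1781

Start with 2.
3 + 1/(2/1) = 3 + 1/2 = 7/2
7 + 1/(7/2) = 7 + 2/7 = 51/7
2 + 1/(51/7) = 2 + 7/51 = 109/51
2 + 1/(109/51) = 2 + 51/109 = 269/109
1 + 1/(269/109) = 1 + 109/269 = 378/269
4 + 1/(378/269) = 4 + 269/378 = 1781/378
9 + 1/(1781/378) = 9 + 378/1781 = 16407/1781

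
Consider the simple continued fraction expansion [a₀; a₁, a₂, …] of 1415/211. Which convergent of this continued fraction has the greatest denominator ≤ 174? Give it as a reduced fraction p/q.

List convergents until the denominator exceeds the bound:
a_0 = 6: 6/1  (≤ bound)
a_1 = 1: 7/1  (≤ bound)
a_2 = 2: 20/3  (≤ bound)
a_3 = 2: 47/7  (≤ bound)
a_4 = 2: 114/17  (≤ bound)
a_5 = 12: 1415/211  (> 174, stop)

114/17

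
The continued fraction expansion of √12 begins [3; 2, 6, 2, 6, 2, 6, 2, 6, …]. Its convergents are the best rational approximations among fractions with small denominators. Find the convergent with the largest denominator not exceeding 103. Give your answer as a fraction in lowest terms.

97/28

a_0 = 3: 3/1  (≤ bound)
a_1 = 2: 7/2  (≤ bound)
a_2 = 6: 45/13  (≤ bound)
a_3 = 2: 97/28  (≤ bound)
a_4 = 6: 627/181  (> 103, stop)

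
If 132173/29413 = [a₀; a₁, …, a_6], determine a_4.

⌊132173/29413⌋ = 4, remainder 14521
⌊29413/14521⌋ = 2, remainder 371
⌊14521/371⌋ = 39, remainder 52
⌊371/52⌋ = 7, remainder 7
⌊52/7⌋ = 7, remainder 3

7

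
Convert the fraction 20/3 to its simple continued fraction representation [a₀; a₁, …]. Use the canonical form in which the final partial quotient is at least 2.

[6; 1, 2]

Apply division with remainder until the remainder is 0:
20 ÷ 3 → quotient 6, remainder 2
3 ÷ 2 → quotient 1, remainder 1
2 ÷ 1 → quotient 2, remainder 0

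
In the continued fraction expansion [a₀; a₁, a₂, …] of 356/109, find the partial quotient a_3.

3

356 ÷ 109 → quotient 3, remainder 29
109 ÷ 29 → quotient 3, remainder 22
29 ÷ 22 → quotient 1, remainder 7
22 ÷ 7 → quotient 3, remainder 1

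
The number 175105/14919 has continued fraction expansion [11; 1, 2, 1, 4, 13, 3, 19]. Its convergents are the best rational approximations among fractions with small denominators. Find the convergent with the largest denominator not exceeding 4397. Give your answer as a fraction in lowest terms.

List convergents until the denominator exceeds the bound:
a_0 = 11: 11/1  (≤ bound)
a_1 = 1: 12/1  (≤ bound)
a_2 = 2: 35/3  (≤ bound)
a_3 = 1: 47/4  (≤ bound)
a_4 = 4: 223/19  (≤ bound)
a_5 = 13: 2946/251  (≤ bound)
a_6 = 3: 9061/772  (≤ bound)
a_7 = 19: 175105/14919  (> 4397, stop)

9061/772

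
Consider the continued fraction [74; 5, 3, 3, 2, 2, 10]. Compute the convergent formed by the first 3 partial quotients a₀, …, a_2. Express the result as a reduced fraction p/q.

1187/16

a_0 = 74: 74/1
a_1 = 5: 371/5
a_2 = 3: 1187/16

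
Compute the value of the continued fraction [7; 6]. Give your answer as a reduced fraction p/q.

a_0 = 7: 7/1
a_1 = 6: 43/6

43/6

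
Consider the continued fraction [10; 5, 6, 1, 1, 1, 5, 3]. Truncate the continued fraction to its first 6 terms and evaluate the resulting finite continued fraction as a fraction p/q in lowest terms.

1050/103

Start with 1.
1 + 1/(1/1) = 1 + 1/1 = 2/1
1 + 1/(2/1) = 1 + 1/2 = 3/2
6 + 1/(3/2) = 6 + 2/3 = 20/3
5 + 1/(20/3) = 5 + 3/20 = 103/20
10 + 1/(103/20) = 10 + 20/103 = 1050/103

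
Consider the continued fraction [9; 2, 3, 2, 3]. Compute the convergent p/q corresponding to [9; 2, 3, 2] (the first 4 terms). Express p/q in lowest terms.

151/16

Starting at the tail and folding back:
Start with 2.
3 + 1/(2/1) = 3 + 1/2 = 7/2
2 + 1/(7/2) = 2 + 2/7 = 16/7
9 + 1/(16/7) = 9 + 7/16 = 151/16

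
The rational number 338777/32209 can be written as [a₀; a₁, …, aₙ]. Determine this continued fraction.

338777 = 10·32209 + 16687, so a_0 = 10
32209 = 1·16687 + 15522, so a_1 = 1
16687 = 1·15522 + 1165, so a_2 = 1
15522 = 13·1165 + 377, so a_3 = 13
1165 = 3·377 + 34, so a_4 = 3
377 = 11·34 + 3, so a_5 = 11
34 = 11·3 + 1, so a_6 = 11
3 = 3·1 + 0, so a_7 = 3

[10; 1, 1, 13, 3, 11, 11, 3]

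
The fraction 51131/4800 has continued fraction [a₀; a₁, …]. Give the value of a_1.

1

Repeatedly divide and take the remainder:
⌊51131/4800⌋ = 10, remainder 3131
⌊4800/3131⌋ = 1, remainder 1669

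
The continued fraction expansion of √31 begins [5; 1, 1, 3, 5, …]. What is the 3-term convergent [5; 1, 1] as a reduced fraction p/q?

11/2

Start with 1.
1 + 1/(1/1) = 1 + 1/1 = 2/1
5 + 1/(2/1) = 5 + 1/2 = 11/2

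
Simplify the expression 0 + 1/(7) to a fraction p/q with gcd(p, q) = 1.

1/7

Build up convergents one term at a time:
a_0 = 0: 0/1
a_1 = 7: 1/7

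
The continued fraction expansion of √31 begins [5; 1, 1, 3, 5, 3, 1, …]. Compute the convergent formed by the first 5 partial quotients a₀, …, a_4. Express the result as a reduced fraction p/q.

Build up convergents one term at a time:
a_0 = 5: 5/1
a_1 = 1: 6/1
a_2 = 1: 11/2
a_3 = 3: 39/7
a_4 = 5: 206/37

206/37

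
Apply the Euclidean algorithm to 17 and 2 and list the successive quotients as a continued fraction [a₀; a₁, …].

[8; 2]

Run the Euclidean algorithm, recording each quotient:
⌊17/2⌋ = 8, remainder 1
⌊2/1⌋ = 2, remainder 0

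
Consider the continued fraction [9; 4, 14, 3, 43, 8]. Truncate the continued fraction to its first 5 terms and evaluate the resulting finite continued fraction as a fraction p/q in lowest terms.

Start with 43.
3 + 1/(43/1) = 3 + 1/43 = 130/43
14 + 1/(130/43) = 14 + 43/130 = 1863/130
4 + 1/(1863/130) = 4 + 130/1863 = 7582/1863
9 + 1/(7582/1863) = 9 + 1863/7582 = 70101/7582

70101/7582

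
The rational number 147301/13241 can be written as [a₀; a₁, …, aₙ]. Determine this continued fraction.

[11; 8, 40, 4, 10]

147301 = 11·13241 + 1650, so a_0 = 11
13241 = 8·1650 + 41, so a_1 = 8
1650 = 40·41 + 10, so a_2 = 40
41 = 4·10 + 1, so a_3 = 4
10 = 10·1 + 0, so a_4 = 10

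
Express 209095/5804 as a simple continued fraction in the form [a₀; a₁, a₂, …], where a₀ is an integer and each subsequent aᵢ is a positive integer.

[36; 38, 2, 3, 2, 9]

Apply division with remainder until the remainder is 0:
209095 ÷ 5804 → quotient 36, remainder 151
5804 ÷ 151 → quotient 38, remainder 66
151 ÷ 66 → quotient 2, remainder 19
66 ÷ 19 → quotient 3, remainder 9
19 ÷ 9 → quotient 2, remainder 1
9 ÷ 1 → quotient 9, remainder 0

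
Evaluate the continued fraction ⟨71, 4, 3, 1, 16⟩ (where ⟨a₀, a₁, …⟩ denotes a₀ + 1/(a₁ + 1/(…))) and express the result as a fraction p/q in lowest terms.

20302/285

Start with 16.
1 + 1/(16/1) = 1 + 1/16 = 17/16
3 + 1/(17/16) = 3 + 16/17 = 67/17
4 + 1/(67/17) = 4 + 17/67 = 285/67
71 + 1/(285/67) = 71 + 67/285 = 20302/285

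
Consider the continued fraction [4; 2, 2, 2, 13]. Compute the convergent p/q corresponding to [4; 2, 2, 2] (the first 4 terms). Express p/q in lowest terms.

53/12

Start with 2.
2 + 1/(2/1) = 2 + 1/2 = 5/2
2 + 1/(5/2) = 2 + 2/5 = 12/5
4 + 1/(12/5) = 4 + 5/12 = 53/12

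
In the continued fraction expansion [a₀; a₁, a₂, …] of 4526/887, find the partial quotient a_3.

Repeatedly divide and take the remainder:
4526 = 5·887 + 91, so a_0 = 5
887 = 9·91 + 68, so a_1 = 9
91 = 1·68 + 23, so a_2 = 1
68 = 2·23 + 22, so a_3 = 2

2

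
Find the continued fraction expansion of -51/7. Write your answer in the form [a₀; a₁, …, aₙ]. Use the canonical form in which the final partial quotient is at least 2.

[-8; 1, 2, 2]

Repeatedly divide and take the remainder:
-51 = -8·7 + 5, so a_0 = -8
7 = 1·5 + 2, so a_1 = 1
5 = 2·2 + 1, so a_2 = 2
2 = 2·1 + 0, so a_3 = 2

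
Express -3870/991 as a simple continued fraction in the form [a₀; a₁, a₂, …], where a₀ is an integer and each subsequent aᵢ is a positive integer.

[-4; 10, 1, 1, 5, 2, 1, 2]

-3870 ÷ 991 → quotient -4, remainder 94
991 ÷ 94 → quotient 10, remainder 51
94 ÷ 51 → quotient 1, remainder 43
51 ÷ 43 → quotient 1, remainder 8
43 ÷ 8 → quotient 5, remainder 3
8 ÷ 3 → quotient 2, remainder 2
3 ÷ 2 → quotient 1, remainder 1
2 ÷ 1 → quotient 2, remainder 0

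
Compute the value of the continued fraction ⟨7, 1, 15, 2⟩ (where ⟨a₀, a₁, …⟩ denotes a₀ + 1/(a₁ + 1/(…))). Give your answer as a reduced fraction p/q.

a_0 = 7: 7/1
a_1 = 1: 8/1
a_2 = 15: 127/16
a_3 = 2: 262/33

262/33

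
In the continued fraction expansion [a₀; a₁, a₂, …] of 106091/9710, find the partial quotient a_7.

⌊106091/9710⌋ = 10, remainder 8991
⌊9710/8991⌋ = 1, remainder 719
⌊8991/719⌋ = 12, remainder 363
⌊719/363⌋ = 1, remainder 356
⌊363/356⌋ = 1, remainder 7
⌊356/7⌋ = 50, remainder 6
⌊7/6⌋ = 1, remainder 1
⌊6/1⌋ = 6, remainder 0

6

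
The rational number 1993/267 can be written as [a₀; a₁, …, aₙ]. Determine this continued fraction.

[7; 2, 6, 1, 1, 9]

1993 = 7·267 + 124, so a_0 = 7
267 = 2·124 + 19, so a_1 = 2
124 = 6·19 + 10, so a_2 = 6
19 = 1·10 + 9, so a_3 = 1
10 = 1·9 + 1, so a_4 = 1
9 = 9·1 + 0, so a_5 = 9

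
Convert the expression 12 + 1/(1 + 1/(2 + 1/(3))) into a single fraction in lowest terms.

127/10

a_0 = 12: 12/1
a_1 = 1: 13/1
a_2 = 2: 38/3
a_3 = 3: 127/10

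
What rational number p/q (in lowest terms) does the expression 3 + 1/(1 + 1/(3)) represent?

a_0 = 3: 3/1
a_1 = 1: 4/1
a_2 = 3: 15/4

15/4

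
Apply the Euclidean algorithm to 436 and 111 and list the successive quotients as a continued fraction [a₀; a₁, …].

Apply division with remainder until the remainder is 0:
436 ÷ 111 → quotient 3, remainder 103
111 ÷ 103 → quotient 1, remainder 8
103 ÷ 8 → quotient 12, remainder 7
8 ÷ 7 → quotient 1, remainder 1
7 ÷ 1 → quotient 7, remainder 0

[3; 1, 12, 1, 7]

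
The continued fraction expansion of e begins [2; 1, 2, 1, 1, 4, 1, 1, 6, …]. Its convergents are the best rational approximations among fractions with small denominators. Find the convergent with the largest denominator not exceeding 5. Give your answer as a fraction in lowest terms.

a_0 = 2: 2/1  (≤ bound)
a_1 = 1: 3/1  (≤ bound)
a_2 = 2: 8/3  (≤ bound)
a_3 = 1: 11/4  (≤ bound)
a_4 = 1: 19/7  (> 5, stop)

11/4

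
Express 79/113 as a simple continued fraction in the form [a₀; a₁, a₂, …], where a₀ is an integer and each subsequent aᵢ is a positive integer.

[0; 1, 2, 3, 11]

⌊79/113⌋ = 0, remainder 79
⌊113/79⌋ = 1, remainder 34
⌊79/34⌋ = 2, remainder 11
⌊34/11⌋ = 3, remainder 1
⌊11/1⌋ = 11, remainder 0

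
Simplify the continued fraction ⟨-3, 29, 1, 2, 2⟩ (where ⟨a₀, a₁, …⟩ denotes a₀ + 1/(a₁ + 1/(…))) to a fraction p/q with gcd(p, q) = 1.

Use the convergent recurrence hₖ = aₖ·hₖ₋₁ + hₖ₋₂ (and likewise for the denominators kₖ):
a_0 = -3: -3/1
a_1 = 29: -86/29
a_2 = 1: -89/30
a_3 = 2: -264/89
a_4 = 2: -617/208

-617/208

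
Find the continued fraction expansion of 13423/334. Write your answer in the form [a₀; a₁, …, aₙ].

[40; 5, 3, 3, 6]

Apply division with remainder until the remainder is 0:
⌊13423/334⌋ = 40, remainder 63
⌊334/63⌋ = 5, remainder 19
⌊63/19⌋ = 3, remainder 6
⌊19/6⌋ = 3, remainder 1
⌊6/1⌋ = 6, remainder 0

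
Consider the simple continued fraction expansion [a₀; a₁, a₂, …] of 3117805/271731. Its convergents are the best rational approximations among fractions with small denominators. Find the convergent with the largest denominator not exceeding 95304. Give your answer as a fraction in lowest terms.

a_0 = 11: 11/1  (≤ bound)
a_1 = 2: 23/2  (≤ bound)
a_2 = 9: 218/19  (≤ bound)
a_3 = 15: 3293/287  (≤ bound)
a_4 = 6: 19976/1741  (≤ bound)
a_5 = 3: 63221/5510  (≤ bound)
a_6 = 49: 3117805/271731  (> 95304, stop)

63221/5510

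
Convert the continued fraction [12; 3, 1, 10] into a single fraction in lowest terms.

a_0 = 12: 12/1
a_1 = 3: 37/3
a_2 = 1: 49/4
a_3 = 10: 527/43

527/43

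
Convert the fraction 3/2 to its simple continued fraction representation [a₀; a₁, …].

Apply division with remainder until the remainder is 0:
⌊3/2⌋ = 1, remainder 1
⌊2/1⌋ = 2, remainder 0

[1; 2]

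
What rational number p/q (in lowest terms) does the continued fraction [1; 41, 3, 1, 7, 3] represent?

4099/4002

Starting at the tail and folding back:
Start with 3.
7 + 1/(3/1) = 7 + 1/3 = 22/3
1 + 1/(22/3) = 1 + 3/22 = 25/22
3 + 1/(25/22) = 3 + 22/25 = 97/25
41 + 1/(97/25) = 41 + 25/97 = 4002/97
1 + 1/(4002/97) = 1 + 97/4002 = 4099/4002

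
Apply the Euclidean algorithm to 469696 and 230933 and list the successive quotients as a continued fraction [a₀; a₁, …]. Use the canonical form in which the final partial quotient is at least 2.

[2; 29, 2, 37, 6, 1, 14]

469696 = 2·230933 + 7830, so a_0 = 2
230933 = 29·7830 + 3863, so a_1 = 29
7830 = 2·3863 + 104, so a_2 = 2
3863 = 37·104 + 15, so a_3 = 37
104 = 6·15 + 14, so a_4 = 6
15 = 1·14 + 1, so a_5 = 1
14 = 14·1 + 0, so a_6 = 14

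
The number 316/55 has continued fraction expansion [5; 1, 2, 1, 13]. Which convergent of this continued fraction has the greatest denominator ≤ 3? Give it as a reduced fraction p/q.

a_0 = 5: 5/1  (≤ bound)
a_1 = 1: 6/1  (≤ bound)
a_2 = 2: 17/3  (≤ bound)
a_3 = 1: 23/4  (> 3, stop)

17/3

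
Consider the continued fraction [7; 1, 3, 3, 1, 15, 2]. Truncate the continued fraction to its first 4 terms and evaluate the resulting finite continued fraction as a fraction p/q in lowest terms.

101/13

Build up convergents one term at a time:
a_0 = 7: 7/1
a_1 = 1: 8/1
a_2 = 3: 31/4
a_3 = 3: 101/13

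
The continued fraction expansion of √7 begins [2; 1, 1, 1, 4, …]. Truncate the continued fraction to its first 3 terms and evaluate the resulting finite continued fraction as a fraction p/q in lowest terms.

5/2

Start with 1.
1 + 1/(1/1) = 1 + 1/1 = 2/1
2 + 1/(2/1) = 2 + 1/2 = 5/2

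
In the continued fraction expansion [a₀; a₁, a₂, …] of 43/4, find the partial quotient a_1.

Run the Euclidean algorithm, recording each quotient:
⌊43/4⌋ = 10, remainder 3
⌊4/3⌋ = 1, remainder 1

1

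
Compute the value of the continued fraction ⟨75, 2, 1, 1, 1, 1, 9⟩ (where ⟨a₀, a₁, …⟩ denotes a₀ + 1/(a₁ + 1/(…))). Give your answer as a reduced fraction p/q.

Start with 9.
1 + 1/(9/1) = 1 + 1/9 = 10/9
1 + 1/(10/9) = 1 + 9/10 = 19/10
1 + 1/(19/10) = 1 + 10/19 = 29/19
1 + 1/(29/19) = 1 + 19/29 = 48/29
2 + 1/(48/29) = 2 + 29/48 = 125/48
75 + 1/(125/48) = 75 + 48/125 = 9423/125

9423/125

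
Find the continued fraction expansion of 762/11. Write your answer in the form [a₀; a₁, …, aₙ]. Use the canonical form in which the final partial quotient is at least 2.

[69; 3, 1, 2]

⌊762/11⌋ = 69, remainder 3
⌊11/3⌋ = 3, remainder 2
⌊3/2⌋ = 1, remainder 1
⌊2/1⌋ = 2, remainder 0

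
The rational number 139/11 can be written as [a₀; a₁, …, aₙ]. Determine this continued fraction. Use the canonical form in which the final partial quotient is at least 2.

[12; 1, 1, 1, 3]

Run the Euclidean algorithm, recording each quotient:
139 ÷ 11 → quotient 12, remainder 7
11 ÷ 7 → quotient 1, remainder 4
7 ÷ 4 → quotient 1, remainder 3
4 ÷ 3 → quotient 1, remainder 1
3 ÷ 1 → quotient 3, remainder 0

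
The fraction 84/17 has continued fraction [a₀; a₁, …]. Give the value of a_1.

84 ÷ 17 → quotient 4, remainder 16
17 ÷ 16 → quotient 1, remainder 1

1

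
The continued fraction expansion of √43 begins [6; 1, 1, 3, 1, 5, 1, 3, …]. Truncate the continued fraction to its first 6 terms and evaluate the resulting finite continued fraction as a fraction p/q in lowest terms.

341/52

Collapse the nested fraction from the inside out:
Start with 5.
1 + 1/(5/1) = 1 + 1/5 = 6/5
3 + 1/(6/5) = 3 + 5/6 = 23/6
1 + 1/(23/6) = 1 + 6/23 = 29/23
1 + 1/(29/23) = 1 + 23/29 = 52/29
6 + 1/(52/29) = 6 + 29/52 = 341/52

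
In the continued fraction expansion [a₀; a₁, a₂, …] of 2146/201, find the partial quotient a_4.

⌊2146/201⌋ = 10, remainder 136
⌊201/136⌋ = 1, remainder 65
⌊136/65⌋ = 2, remainder 6
⌊65/6⌋ = 10, remainder 5
⌊6/5⌋ = 1, remainder 1

1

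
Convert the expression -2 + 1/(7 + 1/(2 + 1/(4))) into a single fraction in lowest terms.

-125/67

Start with 4.
2 + 1/(4/1) = 2 + 1/4 = 9/4
7 + 1/(9/4) = 7 + 4/9 = 67/9
-2 + 1/(67/9) = -2 + 9/67 = -125/67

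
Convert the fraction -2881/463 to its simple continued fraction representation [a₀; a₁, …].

[-7; 1, 3, 2, 51]

⌊-2881/463⌋ = -7, remainder 360
⌊463/360⌋ = 1, remainder 103
⌊360/103⌋ = 3, remainder 51
⌊103/51⌋ = 2, remainder 1
⌊51/1⌋ = 51, remainder 0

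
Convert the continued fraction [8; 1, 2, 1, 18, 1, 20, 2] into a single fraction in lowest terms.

a_0 = 8: 8/1
a_1 = 1: 9/1
a_2 = 2: 26/3
a_3 = 1: 35/4
a_4 = 18: 656/75
a_5 = 1: 691/79
a_6 = 20: 14476/1655
a_7 = 2: 29643/3389

29643/3389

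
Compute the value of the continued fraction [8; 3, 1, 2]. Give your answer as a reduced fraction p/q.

a_0 = 8: 8/1
a_1 = 3: 25/3
a_2 = 1: 33/4
a_3 = 2: 91/11

91/11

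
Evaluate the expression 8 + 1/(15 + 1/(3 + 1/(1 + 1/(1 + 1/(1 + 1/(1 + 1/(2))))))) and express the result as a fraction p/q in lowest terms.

Start with 2.
1 + 1/(2/1) = 1 + 1/2 = 3/2
1 + 1/(3/2) = 1 + 2/3 = 5/3
1 + 1/(5/3) = 1 + 3/5 = 8/5
1 + 1/(8/5) = 1 + 5/8 = 13/8
3 + 1/(13/8) = 3 + 8/13 = 47/13
15 + 1/(47/13) = 15 + 13/47 = 718/47
8 + 1/(718/47) = 8 + 47/718 = 5791/718

5791/718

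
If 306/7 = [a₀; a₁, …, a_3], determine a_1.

306 = 43·7 + 5, so a_0 = 43
7 = 1·5 + 2, so a_1 = 1

1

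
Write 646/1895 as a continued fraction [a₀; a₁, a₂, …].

[0; 2, 1, 14, 43]

646 = 0·1895 + 646, so a_0 = 0
1895 = 2·646 + 603, so a_1 = 2
646 = 1·603 + 43, so a_2 = 1
603 = 14·43 + 1, so a_3 = 14
43 = 43·1 + 0, so a_4 = 43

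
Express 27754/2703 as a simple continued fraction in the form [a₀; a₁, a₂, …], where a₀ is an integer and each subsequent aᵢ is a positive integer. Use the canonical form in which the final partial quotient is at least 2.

[10; 3, 1, 2, 1, 3, 48]

27754 = 10·2703 + 724, so a_0 = 10
2703 = 3·724 + 531, so a_1 = 3
724 = 1·531 + 193, so a_2 = 1
531 = 2·193 + 145, so a_3 = 2
193 = 1·145 + 48, so a_4 = 1
145 = 3·48 + 1, so a_5 = 3
48 = 48·1 + 0, so a_6 = 48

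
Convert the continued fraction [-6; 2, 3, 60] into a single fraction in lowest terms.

-2351/422

Build up convergents one term at a time:
a_0 = -6: -6/1
a_1 = 2: -11/2
a_2 = 3: -39/7
a_3 = 60: -2351/422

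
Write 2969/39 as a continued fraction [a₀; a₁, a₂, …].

Run the Euclidean algorithm, recording each quotient:
2969 ÷ 39 → quotient 76, remainder 5
39 ÷ 5 → quotient 7, remainder 4
5 ÷ 4 → quotient 1, remainder 1
4 ÷ 1 → quotient 4, remainder 0

[76; 7, 1, 4]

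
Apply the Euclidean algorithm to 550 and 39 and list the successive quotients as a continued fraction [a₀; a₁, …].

Apply division with remainder until the remainder is 0:
⌊550/39⌋ = 14, remainder 4
⌊39/4⌋ = 9, remainder 3
⌊4/3⌋ = 1, remainder 1
⌊3/1⌋ = 3, remainder 0

[14; 9, 1, 3]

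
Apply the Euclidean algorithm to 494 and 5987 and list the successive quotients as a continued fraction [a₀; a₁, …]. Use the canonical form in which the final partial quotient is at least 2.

[0; 12, 8, 2, 1, 2, 7]

Repeatedly divide and take the remainder:
494 ÷ 5987 → quotient 0, remainder 494
5987 ÷ 494 → quotient 12, remainder 59
494 ÷ 59 → quotient 8, remainder 22
59 ÷ 22 → quotient 2, remainder 15
22 ÷ 15 → quotient 1, remainder 7
15 ÷ 7 → quotient 2, remainder 1
7 ÷ 1 → quotient 7, remainder 0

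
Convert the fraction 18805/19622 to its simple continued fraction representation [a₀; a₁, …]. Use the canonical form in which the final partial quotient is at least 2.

[0; 1, 23, 58, 2, 1, 4]

18805 ÷ 19622 → quotient 0, remainder 18805
19622 ÷ 18805 → quotient 1, remainder 817
18805 ÷ 817 → quotient 23, remainder 14
817 ÷ 14 → quotient 58, remainder 5
14 ÷ 5 → quotient 2, remainder 4
5 ÷ 4 → quotient 1, remainder 1
4 ÷ 1 → quotient 4, remainder 0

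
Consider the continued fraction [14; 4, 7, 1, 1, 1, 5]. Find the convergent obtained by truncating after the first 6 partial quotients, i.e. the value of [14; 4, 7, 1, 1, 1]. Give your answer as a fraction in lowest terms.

Collapse the nested fraction from the inside out:
Start with 1.
1 + 1/(1/1) = 1 + 1/1 = 2/1
1 + 1/(2/1) = 1 + 1/2 = 3/2
7 + 1/(3/2) = 7 + 2/3 = 23/3
4 + 1/(23/3) = 4 + 3/23 = 95/23
14 + 1/(95/23) = 14 + 23/95 = 1353/95

1353/95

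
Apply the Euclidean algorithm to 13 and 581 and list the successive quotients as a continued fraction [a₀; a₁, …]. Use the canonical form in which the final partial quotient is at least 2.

[0; 44, 1, 2, 4]

13 = 0·581 + 13, so a_0 = 0
581 = 44·13 + 9, so a_1 = 44
13 = 1·9 + 4, so a_2 = 1
9 = 2·4 + 1, so a_3 = 2
4 = 4·1 + 0, so a_4 = 4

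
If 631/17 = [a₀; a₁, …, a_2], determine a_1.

631 = 37·17 + 2, so a_0 = 37
17 = 8·2 + 1, so a_1 = 8

8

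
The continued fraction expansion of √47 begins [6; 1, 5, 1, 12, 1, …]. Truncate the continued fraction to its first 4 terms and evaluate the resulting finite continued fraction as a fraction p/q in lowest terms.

Use the convergent recurrence hₖ = aₖ·hₖ₋₁ + hₖ₋₂ (and likewise for the denominators kₖ):
a_0 = 6: 6/1
a_1 = 1: 7/1
a_2 = 5: 41/6
a_3 = 1: 48/7

48/7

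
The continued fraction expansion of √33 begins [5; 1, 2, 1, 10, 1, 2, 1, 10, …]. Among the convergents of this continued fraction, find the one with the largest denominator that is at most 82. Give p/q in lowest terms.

List convergents until the denominator exceeds the bound:
a_0 = 5: 5/1  (≤ bound)
a_1 = 1: 6/1  (≤ bound)
a_2 = 2: 17/3  (≤ bound)
a_3 = 1: 23/4  (≤ bound)
a_4 = 10: 247/43  (≤ bound)
a_5 = 1: 270/47  (≤ bound)
a_6 = 2: 787/137  (> 82, stop)

270/47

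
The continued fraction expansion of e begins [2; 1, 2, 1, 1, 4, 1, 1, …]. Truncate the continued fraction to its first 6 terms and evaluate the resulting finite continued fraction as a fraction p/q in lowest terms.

87/32

Start with 4.
1 + 1/(4/1) = 1 + 1/4 = 5/4
1 + 1/(5/4) = 1 + 4/5 = 9/5
2 + 1/(9/5) = 2 + 5/9 = 23/9
1 + 1/(23/9) = 1 + 9/23 = 32/23
2 + 1/(32/23) = 2 + 23/32 = 87/32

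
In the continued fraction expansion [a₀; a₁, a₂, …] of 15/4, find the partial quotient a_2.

3

⌊15/4⌋ = 3, remainder 3
⌊4/3⌋ = 1, remainder 1
⌊3/1⌋ = 3, remainder 0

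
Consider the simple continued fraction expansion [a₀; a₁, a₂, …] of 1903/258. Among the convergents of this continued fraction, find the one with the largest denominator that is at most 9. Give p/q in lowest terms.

List convergents until the denominator exceeds the bound:
a_0 = 7: 7/1  (≤ bound)
a_1 = 2: 15/2  (≤ bound)
a_2 = 1: 22/3  (≤ bound)
a_3 = 1: 37/5  (≤ bound)
a_4 = 1: 59/8  (≤ bound)
a_5 = 15: 922/125  (> 9, stop)

59/8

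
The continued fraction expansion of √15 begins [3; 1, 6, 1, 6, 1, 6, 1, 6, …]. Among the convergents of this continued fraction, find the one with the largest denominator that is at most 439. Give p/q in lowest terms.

List convergents until the denominator exceeds the bound:
a_0 = 3: 3/1  (≤ bound)
a_1 = 1: 4/1  (≤ bound)
a_2 = 6: 27/7  (≤ bound)
a_3 = 1: 31/8  (≤ bound)
a_4 = 6: 213/55  (≤ bound)
a_5 = 1: 244/63  (≤ bound)
a_6 = 6: 1677/433  (≤ bound)
a_7 = 1: 1921/496  (> 439, stop)

1677/433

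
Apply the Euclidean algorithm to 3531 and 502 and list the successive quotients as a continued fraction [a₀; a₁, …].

[7; 29, 1, 1, 8]

Apply division with remainder until the remainder is 0:
3531 ÷ 502 → quotient 7, remainder 17
502 ÷ 17 → quotient 29, remainder 9
17 ÷ 9 → quotient 1, remainder 8
9 ÷ 8 → quotient 1, remainder 1
8 ÷ 1 → quotient 8, remainder 0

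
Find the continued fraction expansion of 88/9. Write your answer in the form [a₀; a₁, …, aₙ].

Run the Euclidean algorithm, recording each quotient:
88 ÷ 9 → quotient 9, remainder 7
9 ÷ 7 → quotient 1, remainder 2
7 ÷ 2 → quotient 3, remainder 1
2 ÷ 1 → quotient 2, remainder 0

[9; 1, 3, 2]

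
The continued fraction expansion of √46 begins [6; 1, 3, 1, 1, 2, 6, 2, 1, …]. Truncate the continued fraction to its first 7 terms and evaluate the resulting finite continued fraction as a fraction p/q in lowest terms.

997/147

Start with 6.
2 + 1/(6/1) = 2 + 1/6 = 13/6
1 + 1/(13/6) = 1 + 6/13 = 19/13
1 + 1/(19/13) = 1 + 13/19 = 32/19
3 + 1/(32/19) = 3 + 19/32 = 115/32
1 + 1/(115/32) = 1 + 32/115 = 147/115
6 + 1/(147/115) = 6 + 115/147 = 997/147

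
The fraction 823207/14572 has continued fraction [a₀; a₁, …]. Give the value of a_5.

Repeatedly divide and take the remainder:
⌊823207/14572⌋ = 56, remainder 7175
⌊14572/7175⌋ = 2, remainder 222
⌊7175/222⌋ = 32, remainder 71
⌊222/71⌋ = 3, remainder 9
⌊71/9⌋ = 7, remainder 8
⌊9/8⌋ = 1, remainder 1

1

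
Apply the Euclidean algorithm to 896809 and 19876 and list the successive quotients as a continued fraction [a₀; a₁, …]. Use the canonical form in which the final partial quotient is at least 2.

[45; 8, 3, 7, 1, 7, 12]

896809 = 45·19876 + 2389, so a_0 = 45
19876 = 8·2389 + 764, so a_1 = 8
2389 = 3·764 + 97, so a_2 = 3
764 = 7·97 + 85, so a_3 = 7
97 = 1·85 + 12, so a_4 = 1
85 = 7·12 + 1, so a_5 = 7
12 = 12·1 + 0, so a_6 = 12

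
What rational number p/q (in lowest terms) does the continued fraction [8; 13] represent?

105/13

a_0 = 8: 8/1
a_1 = 13: 105/13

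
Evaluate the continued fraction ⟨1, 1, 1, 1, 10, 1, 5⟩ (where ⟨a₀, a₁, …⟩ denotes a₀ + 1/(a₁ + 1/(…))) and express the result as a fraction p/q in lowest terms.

Start with 5.
1 + 1/(5/1) = 1 + 1/5 = 6/5
10 + 1/(6/5) = 10 + 5/6 = 65/6
1 + 1/(65/6) = 1 + 6/65 = 71/65
1 + 1/(71/65) = 1 + 65/71 = 136/71
1 + 1/(136/71) = 1 + 71/136 = 207/136
1 + 1/(207/136) = 1 + 136/207 = 343/207

343/207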